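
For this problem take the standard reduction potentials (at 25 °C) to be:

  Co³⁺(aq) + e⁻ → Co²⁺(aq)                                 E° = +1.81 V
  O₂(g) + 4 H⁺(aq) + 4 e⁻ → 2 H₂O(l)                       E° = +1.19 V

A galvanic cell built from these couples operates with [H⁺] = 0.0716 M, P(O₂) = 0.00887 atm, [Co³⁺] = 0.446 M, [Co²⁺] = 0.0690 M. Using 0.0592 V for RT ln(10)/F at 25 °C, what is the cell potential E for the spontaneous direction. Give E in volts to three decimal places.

+0.766 V

Co³⁺/Co²⁺ is the cathode (higher E°), O₂/H₂O the anode: E°cell = +1.81 − (+1.19) = +0.62 V, n = 4.
Overall: 4 Co³⁺(aq) + 2 H₂O(l) → 4 Co²⁺(aq) + O₂(g) + 4 H⁺(aq)
Q = [Co²⁺]^4·P(O₂)·[H⁺]^4 / ([Co³⁺]^4); log Q = -9.874.
E = E° − (0.0592/n) log Q = +0.62 − (0.0592/4)(-9.874) = +0.766 V.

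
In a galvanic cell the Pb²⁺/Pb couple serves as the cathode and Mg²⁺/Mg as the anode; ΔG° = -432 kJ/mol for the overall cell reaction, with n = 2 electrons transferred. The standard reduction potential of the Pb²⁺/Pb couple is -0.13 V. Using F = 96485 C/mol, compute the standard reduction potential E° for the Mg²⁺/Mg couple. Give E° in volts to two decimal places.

-2.37 V

E°cell = −ΔG°/(nF) = −(-432×10³)/((2)(96485)) = +2.239 V.
Since Pb²⁺/Pb is the cathode and Mg²⁺/Mg the anode, E°cell = E°(Pb²⁺/Pb) − E°(Mg²⁺/Mg).
So E°(Mg²⁺/Mg) = E°(Pb²⁺/Pb) − E°cell = (-0.13) − (+2.239) = -2.37 V.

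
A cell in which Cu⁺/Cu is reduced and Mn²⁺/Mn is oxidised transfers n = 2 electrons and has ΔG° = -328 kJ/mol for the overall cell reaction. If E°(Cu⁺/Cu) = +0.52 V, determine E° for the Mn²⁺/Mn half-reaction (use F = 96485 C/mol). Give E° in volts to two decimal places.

-1.18 V

E°cell = −ΔG°/(nF) = −(-328×10³)/((2)(96485)) = +1.700 V.
Since Cu⁺/Cu is the cathode and Mn²⁺/Mn the anode, E°cell = E°(Cu⁺/Cu) − E°(Mn²⁺/Mn).
So E°(Mn²⁺/Mn) = E°(Cu⁺/Cu) − E°cell = (+0.52) − (+1.700) = -1.18 V.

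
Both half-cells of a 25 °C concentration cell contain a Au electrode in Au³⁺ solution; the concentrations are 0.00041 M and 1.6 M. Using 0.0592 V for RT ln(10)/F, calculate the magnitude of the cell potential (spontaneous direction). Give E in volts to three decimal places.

For a concentration cell E°cell = 0. The 1.6 M side is the cathode (reduction is favoured where [Au³⁺] is higher).
With n = 3, E = −(0.0592/3) log([Au³⁺]ₐₙ/[Au³⁺]꜀ₐₜ) = −(0.0592/3) log(0.00041/1.6) = −(0.0592/3)(-3.591) = +0.071 V.

+0.071 V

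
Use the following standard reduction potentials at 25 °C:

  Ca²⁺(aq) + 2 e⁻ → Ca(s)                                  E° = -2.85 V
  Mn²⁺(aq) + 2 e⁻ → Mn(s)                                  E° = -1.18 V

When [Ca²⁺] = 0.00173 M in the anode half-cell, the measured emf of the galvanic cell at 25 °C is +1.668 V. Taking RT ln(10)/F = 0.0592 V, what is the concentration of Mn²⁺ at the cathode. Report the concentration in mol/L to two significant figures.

0.0015 M

Mn²⁺/Mn is the cathode, Ca²⁺/Ca the anode: E°cell = +1.67 V, n = 2.
Overall reaction: Mn²⁺(aq) + Ca(s) → Mn(s) + Ca²⁺(aq); Q = [Ca²⁺]^1/[Mn²⁺]^1.
From E = E° − (0.0592/n) log Q: log Q = (E° − E)·n/0.0592 = (+1.67 − (+1.668))·2/0.0592 = 0.0676.
So 1·log[Mn²⁺] = 1·log(0.00173) − log Q = -2.7620 − (0.0676) = -2.8296; [Mn²⁺] = 10^(-2.8296) ≈ 0.0015 M.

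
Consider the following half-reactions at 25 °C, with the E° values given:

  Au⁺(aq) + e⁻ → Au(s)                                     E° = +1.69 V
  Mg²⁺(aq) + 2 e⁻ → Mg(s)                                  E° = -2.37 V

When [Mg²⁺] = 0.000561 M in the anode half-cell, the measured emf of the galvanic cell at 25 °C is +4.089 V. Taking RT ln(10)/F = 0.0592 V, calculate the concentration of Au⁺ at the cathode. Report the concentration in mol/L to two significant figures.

0.073 M

Au⁺/Au is the cathode, Mg²⁺/Mg the anode: E°cell = +4.06 V, n = 2.
Overall reaction: 2 Au⁺(aq) + Mg(s) → 2 Au(s) + Mg²⁺(aq); Q = [Mg²⁺]^1/[Au⁺]^2.
From E = E° − (0.0592/n) log Q: log Q = (E° − E)·n/0.0592 = (+4.06 − (+4.089))·2/0.0592 = -0.9797.
So 2·log[Au⁺] = 1·log(0.000561) − log Q = -3.2510 − (-0.9797) = -2.2713; log[Au⁺] = -2.2713 / 2 = -1.1357; [Au⁺] = 10^(-1.1357) ≈ 0.073 M.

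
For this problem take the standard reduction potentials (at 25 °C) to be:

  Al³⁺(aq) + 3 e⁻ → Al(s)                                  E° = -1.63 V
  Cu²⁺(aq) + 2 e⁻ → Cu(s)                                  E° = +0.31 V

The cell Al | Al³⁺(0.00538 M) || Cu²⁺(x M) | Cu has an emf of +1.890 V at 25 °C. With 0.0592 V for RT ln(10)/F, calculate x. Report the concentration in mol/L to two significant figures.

0.00063 M

Cu²⁺/Cu is the cathode, Al³⁺/Al the anode: E°cell = +1.94 V, n = 6.
Overall reaction: 3 Cu²⁺(aq) + 2 Al(s) → 3 Cu(s) + 2 Al³⁺(aq); Q = [Al³⁺]^2/[Cu²⁺]^3.
From E = E° − (0.0592/n) log Q: log Q = (E° − E)·n/0.0592 = (+1.94 − (+1.890))·6/0.0592 = 5.0676.
So 3·log[Cu²⁺] = 2·log(0.00538) − log Q = -4.5384 − (5.0676) = -9.6060; log[Cu²⁺] = -9.6060 / 3 = -3.2020; [Cu²⁺] = 10^(-3.2020) ≈ 0.00063 M.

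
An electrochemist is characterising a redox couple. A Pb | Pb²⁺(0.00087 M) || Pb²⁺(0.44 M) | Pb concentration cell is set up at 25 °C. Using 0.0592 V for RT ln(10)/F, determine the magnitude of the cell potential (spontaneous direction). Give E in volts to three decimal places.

+0.080 V

For a concentration cell E°cell = 0. The 0.44 M side is the cathode (reduction is favoured where [Pb²⁺] is higher).
With n = 2, E = −(0.0592/2) log([Pb²⁺]ₐₙ/[Pb²⁺]꜀ₐₜ) = −(0.0592/2) log(0.00087/0.44) = −(0.0592/2)(-2.704) = +0.080 V.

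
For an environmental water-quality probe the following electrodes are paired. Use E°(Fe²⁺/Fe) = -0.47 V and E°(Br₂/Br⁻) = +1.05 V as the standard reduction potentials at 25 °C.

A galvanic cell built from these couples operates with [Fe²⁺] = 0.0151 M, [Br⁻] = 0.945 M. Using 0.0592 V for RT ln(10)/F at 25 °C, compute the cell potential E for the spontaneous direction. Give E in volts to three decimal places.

+1.575 V

Br₂/Br⁻ is the cathode (higher E°), Fe²⁺/Fe the anode: E°cell = +1.05 − (-0.47) = +1.52 V, n = 2.
Overall: Br₂(l) + Fe(s) → 2 Br⁻(aq) + Fe²⁺(aq)
Q = [Br⁻]^2·[Fe²⁺]; log Q = -1.870.
E = E° − (0.0592/n) log Q = +1.52 − (0.0592/2)(-1.870) = +1.575 V.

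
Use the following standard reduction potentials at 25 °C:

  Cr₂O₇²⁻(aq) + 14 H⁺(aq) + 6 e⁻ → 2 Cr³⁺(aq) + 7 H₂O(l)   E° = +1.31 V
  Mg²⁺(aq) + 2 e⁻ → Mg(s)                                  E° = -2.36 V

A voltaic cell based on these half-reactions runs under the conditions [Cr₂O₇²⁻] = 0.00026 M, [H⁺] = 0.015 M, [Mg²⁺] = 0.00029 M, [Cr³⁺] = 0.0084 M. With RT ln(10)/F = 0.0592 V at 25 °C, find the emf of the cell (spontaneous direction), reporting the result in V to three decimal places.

Cr₂O₇²⁻/Cr³⁺ is the cathode (higher E°), Mg²⁺/Mg the anode: E°cell = +1.31 − (-2.36) = +3.67 V, n = 6.
Overall: Cr₂O₇²⁻(aq) + 14 H⁺(aq) + 3 Mg(s) → 2 Cr³⁺(aq) + 7 H₂O(l) + 3 Mg²⁺(aq)
Q = [Cr³⁺]^2·[Mg²⁺]^3 / ([Cr₂O₇²⁻]·[H⁺]^14); log Q = 14.356.
E = E° − (0.0592/n) log Q = +3.67 − (0.0592/6)(14.356) = +3.528 V.

+3.528 V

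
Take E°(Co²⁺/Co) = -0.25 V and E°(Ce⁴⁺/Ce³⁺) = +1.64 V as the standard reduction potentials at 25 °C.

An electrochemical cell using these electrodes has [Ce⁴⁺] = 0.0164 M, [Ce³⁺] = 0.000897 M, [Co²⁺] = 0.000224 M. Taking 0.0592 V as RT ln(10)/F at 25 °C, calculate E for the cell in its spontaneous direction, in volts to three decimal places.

Ce⁴⁺/Ce³⁺ is the cathode (higher E°), Co²⁺/Co the anode: E°cell = +1.64 − (-0.25) = +1.89 V, n = 2.
Overall: 2 Ce⁴⁺(aq) + Co(s) → 2 Ce³⁺(aq) + Co²⁺(aq)
Q = [Ce³⁺]^2·[Co²⁺] / ([Ce⁴⁺]^2); log Q = -6.174.
E = E° − (0.0592/n) log Q = +1.89 − (0.0592/2)(-6.174) = +2.073 V.

+2.073 V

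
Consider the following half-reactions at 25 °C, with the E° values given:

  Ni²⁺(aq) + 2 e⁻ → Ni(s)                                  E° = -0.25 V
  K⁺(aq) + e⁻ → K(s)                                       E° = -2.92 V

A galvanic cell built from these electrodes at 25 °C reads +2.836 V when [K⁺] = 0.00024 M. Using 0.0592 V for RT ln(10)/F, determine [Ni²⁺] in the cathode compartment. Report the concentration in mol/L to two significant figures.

Ni²⁺/Ni is the cathode, K⁺/K the anode: E°cell = +2.67 V, n = 2.
Overall reaction: Ni²⁺(aq) + 2 K(s) → Ni(s) + 2 K⁺(aq); Q = [K⁺]^2/[Ni²⁺]^1.
From E = E° − (0.0592/n) log Q: log Q = (E° − E)·n/0.0592 = (+2.67 − (+2.836))·2/0.0592 = -5.6081.
So 1·log[Ni²⁺] = 2·log(0.00024) − log Q = -7.2396 − (-5.6081) = -1.6315; [Ni²⁺] = 10^(-1.6315) ≈ 0.023 M.

0.023 M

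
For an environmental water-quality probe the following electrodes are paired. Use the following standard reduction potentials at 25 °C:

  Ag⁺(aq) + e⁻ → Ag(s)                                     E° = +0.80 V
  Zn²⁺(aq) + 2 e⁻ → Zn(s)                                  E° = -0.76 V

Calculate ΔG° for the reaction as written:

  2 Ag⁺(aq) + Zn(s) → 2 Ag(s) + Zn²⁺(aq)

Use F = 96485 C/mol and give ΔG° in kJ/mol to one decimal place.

As written, Ag⁺/Ag is reduced (cathode) and Zn²⁺/Zn is oxidised (anode), so E°cell = (+0.80) − (-0.76) = +1.56 V.
Balancing electrons gives n = 2.
ΔG° = −nFE° = −(2)(96485)(+1.56) = -301,033 J = -301.0 kJ/mol.

-301.0 kJ/mol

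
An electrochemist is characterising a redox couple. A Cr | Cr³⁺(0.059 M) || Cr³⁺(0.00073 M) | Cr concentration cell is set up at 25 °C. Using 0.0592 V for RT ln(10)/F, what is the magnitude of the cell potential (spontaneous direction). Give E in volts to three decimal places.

+0.038 V

For a concentration cell E°cell = 0. The 0.059 M side is the cathode (reduction is favoured where [Cr³⁺] is higher).
With n = 3, E = −(0.0592/3) log([Cr³⁺]ₐₙ/[Cr³⁺]꜀ₐₜ) = −(0.0592/3) log(0.00073/0.059) = −(0.0592/3)(-1.908) = +0.038 V.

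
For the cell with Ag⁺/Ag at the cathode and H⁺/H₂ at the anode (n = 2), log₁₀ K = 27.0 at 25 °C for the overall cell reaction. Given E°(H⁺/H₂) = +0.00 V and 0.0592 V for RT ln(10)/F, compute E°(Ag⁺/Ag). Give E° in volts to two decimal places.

E°cell = (0.0592/n)·log K = (0.0592/2)(27.0) = +0.799 V.
Since Ag⁺/Ag is the cathode and H⁺/H₂ the anode, E°cell = E°(Ag⁺/Ag) − E°(H⁺/H₂).
So E°(Ag⁺/Ag) = E°cell + E°(H⁺/H₂) = +0.799 + (+0.00) = +0.80 V.

+0.80 V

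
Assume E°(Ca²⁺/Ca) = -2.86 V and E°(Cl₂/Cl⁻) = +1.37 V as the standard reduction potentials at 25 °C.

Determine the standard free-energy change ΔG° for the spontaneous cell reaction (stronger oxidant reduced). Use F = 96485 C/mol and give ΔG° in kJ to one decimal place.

-816.3 kJ

Cl₂/Cl⁻ (E° = +1.37 V) is the cathode; Ca²⁺/Ca (E° = -2.86 V) is the anode, so E°cell = +4.23 V.
Balancing electrons gives n = 2 (lcm of 2 and 2).
ΔG° = −nFE° = −(2)(96485)(+4.23) = -816,263 J = -816.3 kJ.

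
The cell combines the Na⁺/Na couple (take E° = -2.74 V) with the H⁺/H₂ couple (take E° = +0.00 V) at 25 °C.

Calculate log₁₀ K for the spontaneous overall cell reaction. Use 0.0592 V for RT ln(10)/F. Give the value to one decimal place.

Cathode: H⁺/H₂; anode: Na⁺/Na. E°cell = +2.74 V, n = 2.
log K = nE°cell / 0.0592 = (2)(+2.74) / 0.0592 = 92.6.

92.6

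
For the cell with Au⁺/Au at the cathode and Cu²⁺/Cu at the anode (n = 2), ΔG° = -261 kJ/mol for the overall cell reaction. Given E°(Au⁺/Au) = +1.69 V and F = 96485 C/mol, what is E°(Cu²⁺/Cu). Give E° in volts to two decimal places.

E°cell = −ΔG°/(nF) = −(-261×10³)/((2)(96485)) = +1.353 V.
Since Au⁺/Au is the cathode and Cu²⁺/Cu the anode, E°cell = E°(Au⁺/Au) − E°(Cu²⁺/Cu).
So E°(Cu²⁺/Cu) = E°(Au⁺/Au) − E°cell = (+1.69) − (+1.353) = +0.34 V.

+0.34 V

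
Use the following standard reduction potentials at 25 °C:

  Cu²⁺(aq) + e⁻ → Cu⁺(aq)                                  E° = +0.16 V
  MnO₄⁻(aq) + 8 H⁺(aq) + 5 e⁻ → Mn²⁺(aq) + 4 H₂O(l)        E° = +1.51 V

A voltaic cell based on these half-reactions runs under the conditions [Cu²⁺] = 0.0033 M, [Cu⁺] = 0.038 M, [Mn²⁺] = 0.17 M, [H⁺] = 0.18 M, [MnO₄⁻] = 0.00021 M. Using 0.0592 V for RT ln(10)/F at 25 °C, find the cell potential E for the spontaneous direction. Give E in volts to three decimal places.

MnO₄⁻/Mn²⁺ is the cathode (higher E°), Cu²⁺/Cu⁺ the anode: E°cell = +1.51 − (+0.16) = +1.35 V, n = 5.
Overall: MnO₄⁻(aq) + 8 H⁺(aq) + 5 Cu⁺(aq) → Mn²⁺(aq) + 4 H₂O(l) + 5 Cu²⁺(aq)
Q = [Mn²⁺]·[Cu²⁺]^5 / ([MnO₄⁻]·[H⁺]^8·[Cu⁺]^5); log Q = 3.560.
E = E° − (0.0592/n) log Q = +1.35 − (0.0592/5)(3.560) = +1.308 V.

+1.308 V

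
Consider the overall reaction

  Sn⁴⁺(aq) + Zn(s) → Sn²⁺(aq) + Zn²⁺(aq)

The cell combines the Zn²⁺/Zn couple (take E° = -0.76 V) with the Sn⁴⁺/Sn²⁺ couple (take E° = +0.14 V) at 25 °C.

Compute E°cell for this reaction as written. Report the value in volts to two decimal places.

The Sn⁴⁺/Sn²⁺ couple has the higher reduction potential, so it is the cathode; Zn²⁺/Zn is oxidised at the anode.
E°cell = E°(cathode) − E°(anode) = (+0.14) − (-0.76) = +0.90 V.
Since E°cell > 0, the reaction is spontaneous under standard conditions.

+0.90 V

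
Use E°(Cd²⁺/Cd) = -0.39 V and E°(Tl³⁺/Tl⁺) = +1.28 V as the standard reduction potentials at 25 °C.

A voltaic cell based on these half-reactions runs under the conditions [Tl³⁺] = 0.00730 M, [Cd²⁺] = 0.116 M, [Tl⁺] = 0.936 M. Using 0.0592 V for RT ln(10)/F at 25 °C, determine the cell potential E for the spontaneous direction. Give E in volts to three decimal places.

+1.635 V

Tl³⁺/Tl⁺ is the cathode (higher E°), Cd²⁺/Cd the anode: E°cell = +1.28 − (-0.39) = +1.67 V, n = 2.
Overall: Tl³⁺(aq) + Cd(s) → Tl⁺(aq) + Cd²⁺(aq)
Q = [Tl⁺]·[Cd²⁺] / ([Tl³⁺]); log Q = 1.172.
E = E° − (0.0592/n) log Q = +1.67 − (0.0592/2)(1.172) = +1.635 V.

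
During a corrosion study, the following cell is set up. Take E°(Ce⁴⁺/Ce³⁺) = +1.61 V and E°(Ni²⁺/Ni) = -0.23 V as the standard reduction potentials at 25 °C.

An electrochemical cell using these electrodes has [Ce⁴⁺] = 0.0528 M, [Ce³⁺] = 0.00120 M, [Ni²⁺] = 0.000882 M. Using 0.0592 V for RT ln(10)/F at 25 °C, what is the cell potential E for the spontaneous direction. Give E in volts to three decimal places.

+2.028 V

Ce⁴⁺/Ce³⁺ is the cathode (higher E°), Ni²⁺/Ni the anode: E°cell = +1.61 − (-0.23) = +1.84 V, n = 2.
Overall: 2 Ce⁴⁺(aq) + Ni(s) → 2 Ce³⁺(aq) + Ni²⁺(aq)
Q = [Ce³⁺]^2·[Ni²⁺] / ([Ce⁴⁺]^2); log Q = -6.341.
E = E° − (0.0592/n) log Q = +1.84 − (0.0592/2)(-6.341) = +2.028 V.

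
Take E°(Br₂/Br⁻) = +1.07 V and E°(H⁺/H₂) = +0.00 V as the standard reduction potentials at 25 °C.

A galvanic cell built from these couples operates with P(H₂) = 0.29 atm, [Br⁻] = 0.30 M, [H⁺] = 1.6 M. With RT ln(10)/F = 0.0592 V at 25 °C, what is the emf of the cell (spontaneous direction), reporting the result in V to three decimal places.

+1.073 V

Br₂/Br⁻ is the cathode (higher E°), H⁺/H₂ the anode: E°cell = +1.07 − (+0.00) = +1.07 V, n = 2.
Overall: Br₂(l) + H₂(g) → 2 Br⁻(aq) + 2 H⁺(aq)
Q = [Br⁻]^2·[H⁺]^2 / (P(H₂)); log Q = -0.100.
E = E° − (0.0592/n) log Q = +1.07 − (0.0592/2)(-0.100) = +1.073 V.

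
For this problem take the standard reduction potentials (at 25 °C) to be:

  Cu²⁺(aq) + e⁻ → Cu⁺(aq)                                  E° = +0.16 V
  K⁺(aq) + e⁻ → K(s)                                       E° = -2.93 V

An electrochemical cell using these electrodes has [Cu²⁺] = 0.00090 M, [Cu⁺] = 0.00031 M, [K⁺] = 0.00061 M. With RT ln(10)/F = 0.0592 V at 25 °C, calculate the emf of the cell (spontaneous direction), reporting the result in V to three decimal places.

+3.308 V

Cu²⁺/Cu⁺ is the cathode (higher E°), K⁺/K the anode: E°cell = +0.16 − (-2.93) = +3.09 V, n = 1.
Overall: Cu²⁺(aq) + K(s) → Cu⁺(aq) + K⁺(aq)
Q = [Cu⁺]·[K⁺] / ([Cu²⁺]); log Q = -3.678.
E = E° − (0.0592/n) log Q = +3.09 − (0.0592/1)(-3.678) = +3.308 V.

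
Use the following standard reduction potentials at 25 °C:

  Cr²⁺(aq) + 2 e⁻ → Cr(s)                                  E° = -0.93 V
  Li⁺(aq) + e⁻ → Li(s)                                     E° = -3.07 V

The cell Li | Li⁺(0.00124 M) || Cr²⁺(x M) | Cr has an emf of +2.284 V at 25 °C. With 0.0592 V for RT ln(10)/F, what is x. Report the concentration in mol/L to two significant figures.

Cr²⁺/Cr is the cathode, Li⁺/Li the anode: E°cell = +2.14 V, n = 2.
Overall reaction: Cr²⁺(aq) + 2 Li(s) → Cr(s) + 2 Li⁺(aq); Q = [Li⁺]^2/[Cr²⁺]^1.
From E = E° − (0.0592/n) log Q: log Q = (E° − E)·n/0.0592 = (+2.14 − (+2.284))·2/0.0592 = -4.8649.
So 1·log[Cr²⁺] = 2·log(0.00124) − log Q = -5.8132 − (-4.8649) = -0.9483; [Cr²⁺] = 10^(-0.9483) ≈ 0.11 M.

0.11 M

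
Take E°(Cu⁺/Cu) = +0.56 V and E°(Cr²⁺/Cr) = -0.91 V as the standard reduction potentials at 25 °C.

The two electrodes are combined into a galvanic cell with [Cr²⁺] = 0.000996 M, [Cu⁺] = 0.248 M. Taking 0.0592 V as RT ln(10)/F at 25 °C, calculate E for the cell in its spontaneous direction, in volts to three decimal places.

Cu⁺/Cu is the cathode (higher E°), Cr²⁺/Cr the anode: E°cell = +0.56 − (-0.91) = +1.47 V, n = 2.
Overall: 2 Cu⁺(aq) + Cr(s) → 2 Cu(s) + Cr²⁺(aq)
Q = [Cr²⁺] / ([Cu⁺]^2); log Q = -1.791.
E = E° − (0.0592/n) log Q = +1.47 − (0.0592/2)(-1.791) = +1.523 V.

+1.523 V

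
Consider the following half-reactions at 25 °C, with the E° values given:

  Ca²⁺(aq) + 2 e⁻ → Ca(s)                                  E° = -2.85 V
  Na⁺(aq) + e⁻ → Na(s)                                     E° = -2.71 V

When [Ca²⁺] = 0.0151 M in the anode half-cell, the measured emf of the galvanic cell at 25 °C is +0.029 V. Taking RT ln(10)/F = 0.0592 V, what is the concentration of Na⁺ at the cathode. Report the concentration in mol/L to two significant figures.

Na⁺/Na is the cathode, Ca²⁺/Ca the anode: E°cell = +0.14 V, n = 2.
Overall reaction: 2 Na⁺(aq) + Ca(s) → 2 Na(s) + Ca²⁺(aq); Q = [Ca²⁺]^1/[Na⁺]^2.
From E = E° − (0.0592/n) log Q: log Q = (E° − E)·n/0.0592 = (+0.14 − (+0.029))·2/0.0592 = 3.7500.
So 2·log[Na⁺] = 1·log(0.0151) − log Q = -1.8210 − (3.7500) = -5.5710; log[Na⁺] = -5.5710 / 2 = -2.7855; [Na⁺] = 10^(-2.7855) ≈ 0.0016 M.

0.0016 M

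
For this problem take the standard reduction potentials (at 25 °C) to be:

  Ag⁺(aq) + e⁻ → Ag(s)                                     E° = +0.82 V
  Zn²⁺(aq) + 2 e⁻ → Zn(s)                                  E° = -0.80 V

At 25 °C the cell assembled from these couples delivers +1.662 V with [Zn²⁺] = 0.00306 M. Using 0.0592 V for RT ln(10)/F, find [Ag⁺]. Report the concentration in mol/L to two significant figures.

Ag⁺/Ag is the cathode, Zn²⁺/Zn the anode: E°cell = +1.62 V, n = 2.
Overall reaction: 2 Ag⁺(aq) + Zn(s) → 2 Ag(s) + Zn²⁺(aq); Q = [Zn²⁺]^1/[Ag⁺]^2.
From E = E° − (0.0592/n) log Q: log Q = (E° − E)·n/0.0592 = (+1.62 − (+1.662))·2/0.0592 = -1.4189.
So 2·log[Ag⁺] = 1·log(0.00306) − log Q = -2.5143 − (-1.4189) = -1.0954; log[Ag⁺] = -1.0954 / 2 = -0.5477; [Ag⁺] = 10^(-0.5477) ≈ 0.28 M.

0.28 M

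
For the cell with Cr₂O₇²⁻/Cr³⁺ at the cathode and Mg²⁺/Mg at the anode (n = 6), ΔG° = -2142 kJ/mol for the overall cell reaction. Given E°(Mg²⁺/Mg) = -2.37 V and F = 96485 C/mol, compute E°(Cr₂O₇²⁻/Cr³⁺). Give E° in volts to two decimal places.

E°cell = −ΔG°/(nF) = −(-2142×10³)/((6)(96485)) = +3.700 V.
Since Cr₂O₇²⁻/Cr³⁺ is the cathode and Mg²⁺/Mg the anode, E°cell = E°(Cr₂O₇²⁻/Cr³⁺) − E°(Mg²⁺/Mg).
So E°(Cr₂O₇²⁻/Cr³⁺) = E°cell + E°(Mg²⁺/Mg) = +3.700 + (-2.37) = +1.33 V.

+1.33 V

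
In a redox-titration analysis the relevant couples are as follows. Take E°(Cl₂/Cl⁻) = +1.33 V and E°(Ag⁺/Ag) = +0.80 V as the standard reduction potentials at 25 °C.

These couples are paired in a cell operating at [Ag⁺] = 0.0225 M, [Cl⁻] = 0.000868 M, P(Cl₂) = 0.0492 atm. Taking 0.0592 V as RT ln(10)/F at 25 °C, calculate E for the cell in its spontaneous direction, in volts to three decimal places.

+0.770 V

Cl₂/Cl⁻ is the cathode (higher E°), Ag⁺/Ag the anode: E°cell = +1.33 − (+0.80) = +0.53 V, n = 2.
Overall: Cl₂(g) + 2 Ag(s) → 2 Cl⁻(aq) + 2 Ag⁺(aq)
Q = [Cl⁻]^2·[Ag⁺]^2 / (P(Cl₂)); log Q = -8.111.
E = E° − (0.0592/n) log Q = +0.53 − (0.0592/2)(-8.111) = +0.770 V.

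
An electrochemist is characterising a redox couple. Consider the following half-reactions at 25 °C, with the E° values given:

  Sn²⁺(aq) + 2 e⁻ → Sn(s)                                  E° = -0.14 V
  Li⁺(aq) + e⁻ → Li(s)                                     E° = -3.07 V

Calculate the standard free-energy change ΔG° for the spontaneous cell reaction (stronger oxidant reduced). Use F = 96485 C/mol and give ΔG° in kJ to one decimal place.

-565.4 kJ

Sn²⁺/Sn (E° = -0.14 V) is the cathode; Li⁺/Li (E° = -3.07 V) is the anode, so E°cell = +2.93 V.
Balancing electrons gives n = 2 (lcm of 2 and 1).
ΔG° = −nFE° = −(2)(96485)(+2.93) = -565,402 J = -565.4 kJ.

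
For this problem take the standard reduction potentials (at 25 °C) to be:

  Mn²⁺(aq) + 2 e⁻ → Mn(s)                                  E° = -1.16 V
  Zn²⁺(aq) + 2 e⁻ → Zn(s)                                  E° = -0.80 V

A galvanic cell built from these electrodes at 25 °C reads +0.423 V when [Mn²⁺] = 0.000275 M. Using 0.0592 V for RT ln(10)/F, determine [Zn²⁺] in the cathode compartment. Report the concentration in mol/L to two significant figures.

0.037 M

Zn²⁺/Zn is the cathode, Mn²⁺/Mn the anode: E°cell = +0.36 V, n = 2.
Overall reaction: Zn²⁺(aq) + Mn(s) → Zn(s) + Mn²⁺(aq); Q = [Mn²⁺]^1/[Zn²⁺]^1.
From E = E° − (0.0592/n) log Q: log Q = (E° − E)·n/0.0592 = (+0.36 − (+0.423))·2/0.0592 = -2.1284.
So 1·log[Zn²⁺] = 1·log(0.000275) − log Q = -3.5607 − (-2.1284) = -1.4323; [Zn²⁺] = 10^(-1.4323) ≈ 0.037 M.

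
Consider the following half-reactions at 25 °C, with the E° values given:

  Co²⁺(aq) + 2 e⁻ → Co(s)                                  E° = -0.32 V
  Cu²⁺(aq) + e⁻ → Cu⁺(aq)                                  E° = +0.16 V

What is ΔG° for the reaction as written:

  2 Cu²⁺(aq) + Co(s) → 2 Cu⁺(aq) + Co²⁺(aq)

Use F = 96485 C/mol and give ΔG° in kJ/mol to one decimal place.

As written, Cu²⁺/Cu⁺ is reduced (cathode) and Co²⁺/Co is oxidised (anode), so E°cell = (+0.16) − (-0.32) = +0.48 V.
Balancing electrons gives n = 2.
ΔG° = −nFE° = −(2)(96485)(+0.48) = -92,626 J = -92.6 kJ/mol.

-92.6 kJ/mol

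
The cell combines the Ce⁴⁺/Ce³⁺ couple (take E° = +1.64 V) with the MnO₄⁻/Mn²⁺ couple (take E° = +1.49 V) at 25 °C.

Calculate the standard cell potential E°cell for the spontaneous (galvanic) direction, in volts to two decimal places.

The Ce⁴⁺/Ce³⁺ couple has the higher reduction potential, so it is the cathode; MnO₄⁻/Mn²⁺ is oxidised at the anode.
E°cell = E°(cathode) − E°(anode) = (+1.64) − (+1.49) = +0.15 V.
Since E°cell > 0, the reaction is spontaneous under standard conditions.

+0.15 V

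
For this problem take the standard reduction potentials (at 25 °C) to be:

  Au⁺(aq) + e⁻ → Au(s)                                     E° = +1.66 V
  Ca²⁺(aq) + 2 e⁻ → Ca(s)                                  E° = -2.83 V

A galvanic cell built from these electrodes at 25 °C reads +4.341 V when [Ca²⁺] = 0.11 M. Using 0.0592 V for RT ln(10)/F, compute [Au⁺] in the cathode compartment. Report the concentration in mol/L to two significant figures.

0.0010 M

Au⁺/Au is the cathode, Ca²⁺/Ca the anode: E°cell = +4.49 V, n = 2.
Overall reaction: 2 Au⁺(aq) + Ca(s) → 2 Au(s) + Ca²⁺(aq); Q = [Ca²⁺]^1/[Au⁺]^2.
From E = E° − (0.0592/n) log Q: log Q = (E° − E)·n/0.0592 = (+4.49 − (+4.341))·2/0.0592 = 5.0338.
So 2·log[Au⁺] = 1·log(0.11) − log Q = -0.9586 − (5.0338) = -5.9924; log[Au⁺] = -5.9924 / 2 = -2.9962; [Au⁺] = 10^(-2.9962) ≈ 0.0010 M.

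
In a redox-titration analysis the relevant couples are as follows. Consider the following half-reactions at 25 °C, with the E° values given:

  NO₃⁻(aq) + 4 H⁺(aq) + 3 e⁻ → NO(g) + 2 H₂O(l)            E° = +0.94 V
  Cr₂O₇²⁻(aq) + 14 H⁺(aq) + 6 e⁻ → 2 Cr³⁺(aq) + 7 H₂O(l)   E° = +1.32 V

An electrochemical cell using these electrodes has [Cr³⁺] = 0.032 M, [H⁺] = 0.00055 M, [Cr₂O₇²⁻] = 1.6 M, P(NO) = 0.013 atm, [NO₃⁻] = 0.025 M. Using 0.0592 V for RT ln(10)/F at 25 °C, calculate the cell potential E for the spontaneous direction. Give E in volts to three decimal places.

Cr₂O₇²⁻/Cr³⁺ is the cathode (higher E°), NO₃⁻/NO the anode: E°cell = +1.32 − (+0.94) = +0.38 V, n = 6.
Overall: Cr₂O₇²⁻(aq) + 6 H⁺(aq) + 2 NO(g) → 2 Cr³⁺(aq) + 3 H₂O(l) + 2 NO₃⁻(aq)
Q = [Cr³⁺]^2·[NO₃⁻]^2 / ([Cr₂O₇²⁻]·[H⁺]^6·P(NO)^2); log Q = 16.932.
E = E° − (0.0592/n) log Q = +0.38 − (0.0592/6)(16.932) = +0.213 V.

+0.213 V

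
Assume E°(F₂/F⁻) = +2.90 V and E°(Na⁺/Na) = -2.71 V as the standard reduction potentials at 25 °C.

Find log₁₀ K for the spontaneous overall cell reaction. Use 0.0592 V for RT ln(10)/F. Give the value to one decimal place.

189.5

Cathode: F₂/F⁻; anode: Na⁺/Na. E°cell = +5.61 V, n = 2.
log K = nE°cell / 0.0592 = (2)(+5.61) / 0.0592 = 189.5.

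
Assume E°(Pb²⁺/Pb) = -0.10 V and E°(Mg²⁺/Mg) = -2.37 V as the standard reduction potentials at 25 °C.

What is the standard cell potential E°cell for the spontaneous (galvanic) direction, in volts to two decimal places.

+2.27 V

The Pb²⁺/Pb couple has the higher reduction potential, so it is the cathode; Mg²⁺/Mg is oxidised at the anode.
E°cell = E°(cathode) − E°(anode) = (-0.10) − (-2.37) = +2.27 V.
Since E°cell > 0, the reaction is spontaneous under standard conditions.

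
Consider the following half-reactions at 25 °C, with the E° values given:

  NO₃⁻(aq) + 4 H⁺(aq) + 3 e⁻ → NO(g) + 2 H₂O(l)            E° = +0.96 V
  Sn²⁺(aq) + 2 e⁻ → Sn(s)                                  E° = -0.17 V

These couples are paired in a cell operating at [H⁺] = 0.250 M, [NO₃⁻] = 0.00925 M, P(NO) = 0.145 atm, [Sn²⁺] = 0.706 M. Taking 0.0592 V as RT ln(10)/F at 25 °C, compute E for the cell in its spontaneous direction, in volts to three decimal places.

+1.063 V

NO₃⁻/NO is the cathode (higher E°), Sn²⁺/Sn the anode: E°cell = +0.96 − (-0.17) = +1.13 V, n = 6.
Overall: 2 NO₃⁻(aq) + 8 H⁺(aq) + 3 Sn(s) → 2 NO(g) + 4 H₂O(l) + 3 Sn²⁺(aq)
Q = P(NO)^2·[Sn²⁺]^3 / ([NO₃⁻]^2·[H⁺]^8); log Q = 6.753.
E = E° − (0.0592/n) log Q = +1.13 − (0.0592/6)(6.753) = +1.063 V.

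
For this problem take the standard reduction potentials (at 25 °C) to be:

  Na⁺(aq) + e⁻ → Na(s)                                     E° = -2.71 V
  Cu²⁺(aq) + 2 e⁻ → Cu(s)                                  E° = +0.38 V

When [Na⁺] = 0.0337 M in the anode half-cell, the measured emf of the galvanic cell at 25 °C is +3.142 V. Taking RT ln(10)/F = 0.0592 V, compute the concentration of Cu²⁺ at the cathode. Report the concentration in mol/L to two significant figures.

Cu²⁺/Cu is the cathode, Na⁺/Na the anode: E°cell = +3.09 V, n = 2.
Overall reaction: Cu²⁺(aq) + 2 Na(s) → Cu(s) + 2 Na⁺(aq); Q = [Na⁺]^2/[Cu²⁺]^1.
From E = E° − (0.0592/n) log Q: log Q = (E° − E)·n/0.0592 = (+3.09 − (+3.142))·2/0.0592 = -1.7568.
So 1·log[Cu²⁺] = 2·log(0.0337) − log Q = -2.9447 − (-1.7568) = -1.1879; [Cu²⁺] = 10^(-1.1879) ≈ 0.065 M.

0.065 M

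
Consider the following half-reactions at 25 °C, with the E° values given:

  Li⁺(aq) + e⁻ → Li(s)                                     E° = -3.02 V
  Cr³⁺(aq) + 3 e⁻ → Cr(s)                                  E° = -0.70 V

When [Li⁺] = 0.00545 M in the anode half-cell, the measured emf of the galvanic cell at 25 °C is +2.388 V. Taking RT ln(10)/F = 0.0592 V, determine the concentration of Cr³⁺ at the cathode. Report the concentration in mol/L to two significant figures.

Cr³⁺/Cr is the cathode, Li⁺/Li the anode: E°cell = +2.32 V, n = 3.
Overall reaction: Cr³⁺(aq) + 3 Li(s) → Cr(s) + 3 Li⁺(aq); Q = [Li⁺]^3/[Cr³⁺]^1.
From E = E° − (0.0592/n) log Q: log Q = (E° − E)·n/0.0592 = (+2.32 − (+2.388))·3/0.0592 = -3.4459.
So 1·log[Cr³⁺] = 3·log(0.00545) − log Q = -6.7908 − (-3.4459) = -3.3449; [Cr³⁺] = 10^(-3.3449) ≈ 0.00045 M.

0.00045 M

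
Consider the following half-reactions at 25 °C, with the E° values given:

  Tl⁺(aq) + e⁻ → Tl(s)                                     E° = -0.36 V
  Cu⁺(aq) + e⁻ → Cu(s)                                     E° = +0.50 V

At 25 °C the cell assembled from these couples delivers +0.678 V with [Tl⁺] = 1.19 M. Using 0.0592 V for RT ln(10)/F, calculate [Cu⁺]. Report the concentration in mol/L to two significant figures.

0.0010 M

Cu⁺/Cu is the cathode, Tl⁺/Tl the anode: E°cell = +0.86 V, n = 1.
Overall reaction: Cu⁺(aq) + Tl(s) → Cu(s) + Tl⁺(aq); Q = [Tl⁺]^1/[Cu⁺]^1.
From E = E° − (0.0592/n) log Q: log Q = (E° − E)·n/0.0592 = (+0.86 − (+0.678))·1/0.0592 = 3.0743.
So 1·log[Cu⁺] = 1·log(1.19) − log Q = 0.0755 − (3.0743) = -2.9988; [Cu⁺] = 10^(-2.9988) ≈ 0.0010 M.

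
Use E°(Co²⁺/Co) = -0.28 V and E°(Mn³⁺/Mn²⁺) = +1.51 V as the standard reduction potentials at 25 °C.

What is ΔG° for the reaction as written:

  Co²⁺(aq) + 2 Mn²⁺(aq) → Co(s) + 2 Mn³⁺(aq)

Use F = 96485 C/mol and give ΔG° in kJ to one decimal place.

As written, Co²⁺/Co is reduced (cathode) and Mn³⁺/Mn²⁺ is oxidised (anode), so E°cell = (-0.28) − (+1.51) = -1.79 V.
Balancing electrons gives n = 2.
ΔG° = −nFE° = −(2)(96485)(-1.79) = 345,416 J = +345.4 kJ.

+345.4 kJ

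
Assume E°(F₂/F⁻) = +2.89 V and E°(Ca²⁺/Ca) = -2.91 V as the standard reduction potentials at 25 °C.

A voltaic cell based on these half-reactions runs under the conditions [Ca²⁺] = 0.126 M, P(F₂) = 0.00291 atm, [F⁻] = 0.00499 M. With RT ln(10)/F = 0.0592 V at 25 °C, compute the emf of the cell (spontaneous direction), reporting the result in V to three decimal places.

+5.888 V

F₂/F⁻ is the cathode (higher E°), Ca²⁺/Ca the anode: E°cell = +2.89 − (-2.91) = +5.80 V, n = 2.
Overall: F₂(g) + Ca(s) → 2 F⁻(aq) + Ca²⁺(aq)
Q = [F⁻]^2·[Ca²⁺] / (P(F₂)); log Q = -2.967.
E = E° − (0.0592/n) log Q = +5.80 − (0.0592/2)(-2.967) = +5.888 V.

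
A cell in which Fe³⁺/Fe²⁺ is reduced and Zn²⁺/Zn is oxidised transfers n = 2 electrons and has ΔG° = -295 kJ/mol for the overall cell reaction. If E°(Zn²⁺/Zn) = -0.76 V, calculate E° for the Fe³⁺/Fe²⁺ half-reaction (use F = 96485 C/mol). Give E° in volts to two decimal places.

+0.77 V

E°cell = −ΔG°/(nF) = −(-295×10³)/((2)(96485)) = +1.529 V.
Since Fe³⁺/Fe²⁺ is the cathode and Zn²⁺/Zn the anode, E°cell = E°(Fe³⁺/Fe²⁺) − E°(Zn²⁺/Zn).
So E°(Fe³⁺/Fe²⁺) = E°cell + E°(Zn²⁺/Zn) = +1.529 + (-0.76) = +0.77 V.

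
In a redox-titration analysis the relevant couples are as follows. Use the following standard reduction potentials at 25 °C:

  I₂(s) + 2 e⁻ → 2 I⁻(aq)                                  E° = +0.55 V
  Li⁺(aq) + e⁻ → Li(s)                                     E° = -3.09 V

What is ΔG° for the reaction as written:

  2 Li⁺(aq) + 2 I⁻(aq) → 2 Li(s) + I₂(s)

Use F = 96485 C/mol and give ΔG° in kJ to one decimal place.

As written, Li⁺/Li is reduced (cathode) and I₂/I⁻ is oxidised (anode), so E°cell = (-3.09) − (+0.55) = -3.64 V.
Balancing electrons gives n = 2.
ΔG° = −nFE° = −(2)(96485)(-3.64) = 702,411 J = +702.4 kJ.

+702.4 kJ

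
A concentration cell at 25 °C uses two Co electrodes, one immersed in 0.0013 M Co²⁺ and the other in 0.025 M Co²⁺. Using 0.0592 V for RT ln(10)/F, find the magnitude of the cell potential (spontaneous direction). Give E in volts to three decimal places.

For a concentration cell E°cell = 0. The 0.025 M side is the cathode (reduction is favoured where [Co²⁺] is higher).
With n = 2, E = −(0.0592/2) log([Co²⁺]ₐₙ/[Co²⁺]꜀ₐₜ) = −(0.0592/2) log(0.0013/0.025) = −(0.0592/2)(-1.284) = +0.038 V.

+0.038 V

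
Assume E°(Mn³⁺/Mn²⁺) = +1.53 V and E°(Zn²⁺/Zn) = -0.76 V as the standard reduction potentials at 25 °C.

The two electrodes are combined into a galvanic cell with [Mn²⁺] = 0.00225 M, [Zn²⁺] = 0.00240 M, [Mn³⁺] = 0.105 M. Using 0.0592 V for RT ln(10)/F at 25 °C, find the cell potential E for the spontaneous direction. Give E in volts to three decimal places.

+2.466 V

Mn³⁺/Mn²⁺ is the cathode (higher E°), Zn²⁺/Zn the anode: E°cell = +1.53 − (-0.76) = +2.29 V, n = 2.
Overall: 2 Mn³⁺(aq) + Zn(s) → 2 Mn²⁺(aq) + Zn²⁺(aq)
Q = [Mn²⁺]^2·[Zn²⁺] / ([Mn³⁺]^2); log Q = -5.958.
E = E° − (0.0592/n) log Q = +2.29 − (0.0592/2)(-5.958) = +2.466 V.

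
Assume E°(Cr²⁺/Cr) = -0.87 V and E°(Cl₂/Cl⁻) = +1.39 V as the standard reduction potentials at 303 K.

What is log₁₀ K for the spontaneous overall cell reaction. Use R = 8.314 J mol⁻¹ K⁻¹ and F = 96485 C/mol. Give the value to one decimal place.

75.2

Cathode: Cl₂/Cl⁻; anode: Cr²⁺/Cr. E°cell = (+1.39) − (-0.87) = +2.26 V, with n = 2.
ΔG° = −nFE° = −RT ln K, so ln K = nFE°/(RT) = (2)(96485)(+2.26) / ((8.314)(303)) = 173.119.
log₁₀ K = 173.119 / ln 10 = 75.2.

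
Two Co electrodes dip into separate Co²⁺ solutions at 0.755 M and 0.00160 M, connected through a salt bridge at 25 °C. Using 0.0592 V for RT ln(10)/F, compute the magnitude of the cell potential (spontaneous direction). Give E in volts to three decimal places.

For a concentration cell E°cell = 0. The 0.755 M side is the cathode (reduction is favoured where [Co²⁺] is higher).
With n = 2, E = −(0.0592/2) log([Co²⁺]ₐₙ/[Co²⁺]꜀ₐₜ) = −(0.0592/2) log(0.0016/0.755) = −(0.0592/2)(-2.674) = +0.079 V.

+0.079 V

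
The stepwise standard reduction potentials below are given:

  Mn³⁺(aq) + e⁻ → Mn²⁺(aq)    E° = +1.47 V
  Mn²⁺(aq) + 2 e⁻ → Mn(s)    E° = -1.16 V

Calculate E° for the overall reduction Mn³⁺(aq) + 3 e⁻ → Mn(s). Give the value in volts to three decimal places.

Standard free energies of sequential steps add: ΔG°₃ = ΔG°₁ + ΔG°₂, so n₃E°₃ = n₁E°₁ + n₂E°₂.
E°₃ = (1×+1.47 + 2×-1.16) / 3 = (-0.850) / 3 = -0.283 V.

-0.283 V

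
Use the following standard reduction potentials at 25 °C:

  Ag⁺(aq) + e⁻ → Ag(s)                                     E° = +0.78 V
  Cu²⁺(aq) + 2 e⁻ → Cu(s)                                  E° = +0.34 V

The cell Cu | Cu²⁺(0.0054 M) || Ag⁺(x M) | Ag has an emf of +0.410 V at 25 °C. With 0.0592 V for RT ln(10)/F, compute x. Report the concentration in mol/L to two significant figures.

0.023 M

Ag⁺/Ag is the cathode, Cu²⁺/Cu the anode: E°cell = +0.44 V, n = 2.
Overall reaction: 2 Ag⁺(aq) + Cu(s) → 2 Ag(s) + Cu²⁺(aq); Q = [Cu²⁺]^1/[Ag⁺]^2.
From E = E° − (0.0592/n) log Q: log Q = (E° − E)·n/0.0592 = (+0.44 − (+0.410))·2/0.0592 = 1.0135.
So 2·log[Ag⁺] = 1·log(0.0054) − log Q = -2.2676 − (1.0135) = -3.2811; log[Ag⁺] = -3.2811 / 2 = -1.6405; [Ag⁺] = 10^(-1.6405) ≈ 0.023 M.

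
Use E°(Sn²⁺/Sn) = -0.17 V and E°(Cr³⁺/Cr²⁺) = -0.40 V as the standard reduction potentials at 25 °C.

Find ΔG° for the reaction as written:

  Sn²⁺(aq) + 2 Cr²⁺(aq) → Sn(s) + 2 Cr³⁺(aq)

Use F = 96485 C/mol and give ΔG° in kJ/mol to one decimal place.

As written, Sn²⁺/Sn is reduced (cathode) and Cr³⁺/Cr²⁺ is oxidised (anode), so E°cell = (-0.17) − (-0.40) = +0.23 V.
Balancing electrons gives n = 2.
ΔG° = −nFE° = −(2)(96485)(+0.23) = -44,383 J = -44.4 kJ/mol.

-44.4 kJ/mol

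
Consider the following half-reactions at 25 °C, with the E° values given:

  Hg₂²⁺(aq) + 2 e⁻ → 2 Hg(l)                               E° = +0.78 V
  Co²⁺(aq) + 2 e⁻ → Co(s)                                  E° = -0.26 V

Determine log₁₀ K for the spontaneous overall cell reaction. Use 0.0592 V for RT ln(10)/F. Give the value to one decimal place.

35.1

Cathode: Hg₂²⁺/Hg; anode: Co²⁺/Co. E°cell = +1.04 V, n = 2.
log K = nE°cell / 0.0592 = (2)(+1.04) / 0.0592 = 35.1.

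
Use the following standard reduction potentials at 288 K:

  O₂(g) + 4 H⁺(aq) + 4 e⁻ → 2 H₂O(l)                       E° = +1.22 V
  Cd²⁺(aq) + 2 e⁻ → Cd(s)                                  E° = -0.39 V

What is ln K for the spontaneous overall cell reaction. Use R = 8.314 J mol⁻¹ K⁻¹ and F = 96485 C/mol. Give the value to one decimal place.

Cathode: O₂/H₂O; anode: Cd²⁺/Cd. E°cell = (+1.22) − (-0.39) = +1.61 V, with n = 4.
ΔG° = −nFE° = −RT ln K, so ln K = nFE°/(RT) = (4)(96485)(+1.61) / ((8.314)(288)) = 259.503.

259.5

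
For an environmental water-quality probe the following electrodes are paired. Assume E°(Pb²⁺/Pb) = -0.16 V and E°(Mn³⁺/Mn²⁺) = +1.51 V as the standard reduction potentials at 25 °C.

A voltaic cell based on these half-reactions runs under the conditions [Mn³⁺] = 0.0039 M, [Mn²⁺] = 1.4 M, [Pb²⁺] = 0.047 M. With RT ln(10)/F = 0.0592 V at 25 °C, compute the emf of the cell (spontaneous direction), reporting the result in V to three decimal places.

+1.558 V

Mn³⁺/Mn²⁺ is the cathode (higher E°), Pb²⁺/Pb the anode: E°cell = +1.51 − (-0.16) = +1.67 V, n = 2.
Overall: 2 Mn³⁺(aq) + Pb(s) → 2 Mn²⁺(aq) + Pb²⁺(aq)
Q = [Mn²⁺]^2·[Pb²⁺] / ([Mn³⁺]^2); log Q = 3.782.
E = E° − (0.0592/n) log Q = +1.67 − (0.0592/2)(3.782) = +1.558 V.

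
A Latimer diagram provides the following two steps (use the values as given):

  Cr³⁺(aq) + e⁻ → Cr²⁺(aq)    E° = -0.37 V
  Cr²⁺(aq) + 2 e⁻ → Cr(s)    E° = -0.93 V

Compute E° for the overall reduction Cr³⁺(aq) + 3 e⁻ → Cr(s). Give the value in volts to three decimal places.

-0.743 V

Since ΔG° = −nFE° is additive over sequential reductions, n₃E°₃ = n₁E°₁ + n₂E°₂.
E°₃ = (1×-0.37 + 2×-0.93) / 3 = (-2.230) / 3 = -0.743 V.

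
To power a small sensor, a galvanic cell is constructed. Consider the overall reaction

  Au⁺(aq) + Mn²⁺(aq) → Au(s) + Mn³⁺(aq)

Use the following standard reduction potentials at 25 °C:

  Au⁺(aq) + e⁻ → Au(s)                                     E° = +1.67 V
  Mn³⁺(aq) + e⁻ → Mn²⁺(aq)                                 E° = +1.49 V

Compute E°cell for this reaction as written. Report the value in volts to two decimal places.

The Au⁺/Au couple has the higher reduction potential, so it is the cathode; Mn³⁺/Mn²⁺ is oxidised at the anode.
E°cell = E°(cathode) − E°(anode) = (+1.67) − (+1.49) = +0.18 V.
Since E°cell > 0, the reaction is spontaneous under standard conditions.

+0.18 V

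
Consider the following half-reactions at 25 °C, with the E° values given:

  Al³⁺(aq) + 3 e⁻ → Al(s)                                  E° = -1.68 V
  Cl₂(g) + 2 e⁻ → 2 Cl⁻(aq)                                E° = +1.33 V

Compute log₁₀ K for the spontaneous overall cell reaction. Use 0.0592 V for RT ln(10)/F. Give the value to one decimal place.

Cathode: Cl₂/Cl⁻; anode: Al³⁺/Al. E°cell = +3.01 V, n = 6.
log K = nE°cell / 0.0592 = (6)(+3.01) / 0.0592 = 305.1.

305.1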